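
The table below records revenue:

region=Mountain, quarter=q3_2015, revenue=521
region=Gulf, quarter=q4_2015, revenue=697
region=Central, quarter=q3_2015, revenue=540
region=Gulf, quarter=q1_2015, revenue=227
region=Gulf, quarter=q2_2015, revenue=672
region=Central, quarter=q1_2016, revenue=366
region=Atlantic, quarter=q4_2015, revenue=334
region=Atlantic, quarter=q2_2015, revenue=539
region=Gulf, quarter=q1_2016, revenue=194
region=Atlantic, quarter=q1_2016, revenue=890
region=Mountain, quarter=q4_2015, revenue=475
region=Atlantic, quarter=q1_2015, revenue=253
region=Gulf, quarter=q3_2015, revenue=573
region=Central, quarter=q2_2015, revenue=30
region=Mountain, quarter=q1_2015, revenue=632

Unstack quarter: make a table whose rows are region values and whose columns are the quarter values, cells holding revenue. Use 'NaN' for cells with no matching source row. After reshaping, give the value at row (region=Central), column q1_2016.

The long row with region=Central, quarter=q1_2016 has revenue=366.

366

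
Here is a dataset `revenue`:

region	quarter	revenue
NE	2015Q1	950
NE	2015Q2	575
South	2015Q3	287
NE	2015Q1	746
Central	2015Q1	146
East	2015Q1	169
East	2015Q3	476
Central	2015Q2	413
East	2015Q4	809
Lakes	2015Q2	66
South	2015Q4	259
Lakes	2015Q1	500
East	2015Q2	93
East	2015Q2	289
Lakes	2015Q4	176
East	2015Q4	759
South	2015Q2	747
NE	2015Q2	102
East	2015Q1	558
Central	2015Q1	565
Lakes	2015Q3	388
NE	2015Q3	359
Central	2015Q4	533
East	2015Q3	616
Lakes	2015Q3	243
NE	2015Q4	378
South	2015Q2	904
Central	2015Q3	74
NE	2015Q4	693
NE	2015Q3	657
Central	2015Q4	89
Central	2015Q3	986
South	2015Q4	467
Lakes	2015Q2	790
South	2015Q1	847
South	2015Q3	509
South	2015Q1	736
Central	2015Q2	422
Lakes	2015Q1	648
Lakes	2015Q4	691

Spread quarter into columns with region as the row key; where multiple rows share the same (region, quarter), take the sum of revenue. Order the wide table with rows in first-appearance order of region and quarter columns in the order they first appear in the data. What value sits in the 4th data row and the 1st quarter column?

727

With rows in first-appearance order of region, row 4 is region=East. quarter columns in first-appearance order: 2015Q1, 2015Q2, 2015Q3, 2015Q4; column 1 is 2015Q1.
Long rows with region=East, quarter=2015Q1: 169 + 558 = 727.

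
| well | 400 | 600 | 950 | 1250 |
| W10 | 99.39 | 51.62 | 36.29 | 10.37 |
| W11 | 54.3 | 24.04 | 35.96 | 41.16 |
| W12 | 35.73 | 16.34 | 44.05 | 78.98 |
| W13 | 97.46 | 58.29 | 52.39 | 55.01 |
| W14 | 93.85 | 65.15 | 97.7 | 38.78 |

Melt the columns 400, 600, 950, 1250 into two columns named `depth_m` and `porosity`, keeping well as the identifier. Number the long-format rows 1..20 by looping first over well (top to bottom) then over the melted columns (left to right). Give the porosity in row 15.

52.39

20 rows total (5 × 4). Row 15: index ⌊(15-1)/4⌋ = 3 into well → W13; (15-1) mod 4 = 2 into the melted columns → 950.
So row 15 is (W13, 950, 52.39); porosity = 52.39.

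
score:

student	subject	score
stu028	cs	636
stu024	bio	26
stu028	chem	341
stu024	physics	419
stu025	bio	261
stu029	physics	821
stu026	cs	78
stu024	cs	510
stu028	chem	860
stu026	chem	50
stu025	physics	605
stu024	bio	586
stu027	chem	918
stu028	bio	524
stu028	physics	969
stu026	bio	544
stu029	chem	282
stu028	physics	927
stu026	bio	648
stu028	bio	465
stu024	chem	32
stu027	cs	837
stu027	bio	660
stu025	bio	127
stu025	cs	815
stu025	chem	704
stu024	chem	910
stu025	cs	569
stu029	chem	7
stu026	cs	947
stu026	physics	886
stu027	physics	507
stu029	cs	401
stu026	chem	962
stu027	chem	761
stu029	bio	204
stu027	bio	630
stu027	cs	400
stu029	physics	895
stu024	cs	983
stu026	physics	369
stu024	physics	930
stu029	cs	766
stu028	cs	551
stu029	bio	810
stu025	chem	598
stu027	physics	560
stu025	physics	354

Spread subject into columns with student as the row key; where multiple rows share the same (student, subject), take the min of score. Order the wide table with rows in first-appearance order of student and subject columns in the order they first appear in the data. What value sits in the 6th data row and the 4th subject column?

507

With rows in first-appearance order of student, row 6 is student=stu027. subject columns in first-appearance order: cs, bio, chem, physics; column 4 is physics.
Long rows with student=stu027, subject=physics: min(507, 560) = 507.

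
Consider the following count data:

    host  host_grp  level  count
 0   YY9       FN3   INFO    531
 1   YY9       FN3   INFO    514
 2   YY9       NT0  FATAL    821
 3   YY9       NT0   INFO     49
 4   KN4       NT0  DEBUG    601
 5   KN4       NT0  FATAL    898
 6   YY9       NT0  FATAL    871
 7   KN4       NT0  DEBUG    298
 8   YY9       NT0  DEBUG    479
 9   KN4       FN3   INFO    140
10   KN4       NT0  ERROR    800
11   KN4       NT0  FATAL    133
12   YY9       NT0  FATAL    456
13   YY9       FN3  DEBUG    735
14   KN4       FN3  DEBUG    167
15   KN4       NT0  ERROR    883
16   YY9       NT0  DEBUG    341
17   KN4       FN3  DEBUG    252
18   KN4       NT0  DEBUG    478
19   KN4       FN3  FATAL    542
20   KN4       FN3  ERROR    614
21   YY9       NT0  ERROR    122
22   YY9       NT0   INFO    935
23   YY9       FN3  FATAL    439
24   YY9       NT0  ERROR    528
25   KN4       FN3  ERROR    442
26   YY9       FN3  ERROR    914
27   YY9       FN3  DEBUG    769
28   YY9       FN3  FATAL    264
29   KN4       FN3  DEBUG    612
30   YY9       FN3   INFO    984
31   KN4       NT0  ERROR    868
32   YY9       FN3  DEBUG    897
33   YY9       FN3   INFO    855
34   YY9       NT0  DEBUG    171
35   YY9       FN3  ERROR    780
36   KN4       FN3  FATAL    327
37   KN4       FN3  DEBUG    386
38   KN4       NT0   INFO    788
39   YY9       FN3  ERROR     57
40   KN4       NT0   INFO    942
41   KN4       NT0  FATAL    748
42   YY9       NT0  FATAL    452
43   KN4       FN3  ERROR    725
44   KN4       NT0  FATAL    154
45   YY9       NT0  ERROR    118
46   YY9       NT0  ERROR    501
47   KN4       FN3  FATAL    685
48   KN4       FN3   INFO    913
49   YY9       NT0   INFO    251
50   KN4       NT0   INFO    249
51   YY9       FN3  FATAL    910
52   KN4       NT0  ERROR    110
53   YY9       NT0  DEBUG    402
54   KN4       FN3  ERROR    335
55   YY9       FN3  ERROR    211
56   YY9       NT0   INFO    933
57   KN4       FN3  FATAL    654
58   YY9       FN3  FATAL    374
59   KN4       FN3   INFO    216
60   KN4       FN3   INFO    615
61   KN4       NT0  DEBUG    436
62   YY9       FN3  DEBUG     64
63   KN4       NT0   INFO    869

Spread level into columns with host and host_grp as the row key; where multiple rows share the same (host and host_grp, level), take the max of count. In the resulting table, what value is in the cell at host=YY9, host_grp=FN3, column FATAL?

910

Rows with host=YY9, host_grp=FN3 and level=FATAL: count values are 439, 264, 910, 374.
max(439, 264, 910, 374) = 910.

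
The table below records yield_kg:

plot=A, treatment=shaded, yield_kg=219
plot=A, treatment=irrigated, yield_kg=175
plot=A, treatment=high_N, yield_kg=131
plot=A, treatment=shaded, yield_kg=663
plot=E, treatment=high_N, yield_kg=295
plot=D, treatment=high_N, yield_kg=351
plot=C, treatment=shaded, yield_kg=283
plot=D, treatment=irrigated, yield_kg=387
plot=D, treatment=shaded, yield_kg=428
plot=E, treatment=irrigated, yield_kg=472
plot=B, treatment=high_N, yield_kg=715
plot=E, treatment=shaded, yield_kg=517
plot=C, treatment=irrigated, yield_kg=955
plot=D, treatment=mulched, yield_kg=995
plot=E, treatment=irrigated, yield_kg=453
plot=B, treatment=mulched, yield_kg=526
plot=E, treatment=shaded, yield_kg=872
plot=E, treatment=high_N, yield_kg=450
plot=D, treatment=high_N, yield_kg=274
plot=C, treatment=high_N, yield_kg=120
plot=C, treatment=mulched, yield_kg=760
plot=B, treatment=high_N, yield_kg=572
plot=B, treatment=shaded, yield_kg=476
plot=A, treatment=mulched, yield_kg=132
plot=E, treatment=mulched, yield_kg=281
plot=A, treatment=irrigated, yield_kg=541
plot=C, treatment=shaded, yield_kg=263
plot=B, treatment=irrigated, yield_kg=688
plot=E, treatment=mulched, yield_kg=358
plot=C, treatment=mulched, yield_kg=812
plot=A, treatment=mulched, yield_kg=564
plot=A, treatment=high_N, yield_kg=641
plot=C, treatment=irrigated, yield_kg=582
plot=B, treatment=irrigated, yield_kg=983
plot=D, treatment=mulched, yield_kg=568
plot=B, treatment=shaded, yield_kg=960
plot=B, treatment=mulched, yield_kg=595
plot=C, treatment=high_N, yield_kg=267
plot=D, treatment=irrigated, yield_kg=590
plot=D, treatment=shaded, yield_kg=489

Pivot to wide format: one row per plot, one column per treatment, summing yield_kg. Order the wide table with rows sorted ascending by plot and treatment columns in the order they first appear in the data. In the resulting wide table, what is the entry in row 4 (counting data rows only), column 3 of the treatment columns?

With rows sorted ascending by plot, row 4 is plot=D. treatment columns in first-appearance order: shaded, irrigated, high_N, mulched; column 3 is high_N.
Long rows with plot=D, treatment=high_N: 351 + 274 = 625.

625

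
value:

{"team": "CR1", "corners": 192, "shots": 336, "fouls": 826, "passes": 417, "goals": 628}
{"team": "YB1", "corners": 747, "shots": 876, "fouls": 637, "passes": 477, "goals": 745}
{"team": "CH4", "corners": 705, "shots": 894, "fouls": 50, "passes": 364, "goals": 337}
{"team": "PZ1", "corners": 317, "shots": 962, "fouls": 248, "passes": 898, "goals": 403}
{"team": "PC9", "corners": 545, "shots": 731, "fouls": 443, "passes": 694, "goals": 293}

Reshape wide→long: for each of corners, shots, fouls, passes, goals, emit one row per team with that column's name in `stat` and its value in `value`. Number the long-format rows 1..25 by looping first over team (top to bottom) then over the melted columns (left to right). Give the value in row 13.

50

25 rows total (5 × 5). Row 13: index ⌊(13-1)/5⌋ = 2 into team → CH4; (13-1) mod 5 = 2 into the melted columns → fouls.
So row 13 is (CH4, fouls, 50); value = 50.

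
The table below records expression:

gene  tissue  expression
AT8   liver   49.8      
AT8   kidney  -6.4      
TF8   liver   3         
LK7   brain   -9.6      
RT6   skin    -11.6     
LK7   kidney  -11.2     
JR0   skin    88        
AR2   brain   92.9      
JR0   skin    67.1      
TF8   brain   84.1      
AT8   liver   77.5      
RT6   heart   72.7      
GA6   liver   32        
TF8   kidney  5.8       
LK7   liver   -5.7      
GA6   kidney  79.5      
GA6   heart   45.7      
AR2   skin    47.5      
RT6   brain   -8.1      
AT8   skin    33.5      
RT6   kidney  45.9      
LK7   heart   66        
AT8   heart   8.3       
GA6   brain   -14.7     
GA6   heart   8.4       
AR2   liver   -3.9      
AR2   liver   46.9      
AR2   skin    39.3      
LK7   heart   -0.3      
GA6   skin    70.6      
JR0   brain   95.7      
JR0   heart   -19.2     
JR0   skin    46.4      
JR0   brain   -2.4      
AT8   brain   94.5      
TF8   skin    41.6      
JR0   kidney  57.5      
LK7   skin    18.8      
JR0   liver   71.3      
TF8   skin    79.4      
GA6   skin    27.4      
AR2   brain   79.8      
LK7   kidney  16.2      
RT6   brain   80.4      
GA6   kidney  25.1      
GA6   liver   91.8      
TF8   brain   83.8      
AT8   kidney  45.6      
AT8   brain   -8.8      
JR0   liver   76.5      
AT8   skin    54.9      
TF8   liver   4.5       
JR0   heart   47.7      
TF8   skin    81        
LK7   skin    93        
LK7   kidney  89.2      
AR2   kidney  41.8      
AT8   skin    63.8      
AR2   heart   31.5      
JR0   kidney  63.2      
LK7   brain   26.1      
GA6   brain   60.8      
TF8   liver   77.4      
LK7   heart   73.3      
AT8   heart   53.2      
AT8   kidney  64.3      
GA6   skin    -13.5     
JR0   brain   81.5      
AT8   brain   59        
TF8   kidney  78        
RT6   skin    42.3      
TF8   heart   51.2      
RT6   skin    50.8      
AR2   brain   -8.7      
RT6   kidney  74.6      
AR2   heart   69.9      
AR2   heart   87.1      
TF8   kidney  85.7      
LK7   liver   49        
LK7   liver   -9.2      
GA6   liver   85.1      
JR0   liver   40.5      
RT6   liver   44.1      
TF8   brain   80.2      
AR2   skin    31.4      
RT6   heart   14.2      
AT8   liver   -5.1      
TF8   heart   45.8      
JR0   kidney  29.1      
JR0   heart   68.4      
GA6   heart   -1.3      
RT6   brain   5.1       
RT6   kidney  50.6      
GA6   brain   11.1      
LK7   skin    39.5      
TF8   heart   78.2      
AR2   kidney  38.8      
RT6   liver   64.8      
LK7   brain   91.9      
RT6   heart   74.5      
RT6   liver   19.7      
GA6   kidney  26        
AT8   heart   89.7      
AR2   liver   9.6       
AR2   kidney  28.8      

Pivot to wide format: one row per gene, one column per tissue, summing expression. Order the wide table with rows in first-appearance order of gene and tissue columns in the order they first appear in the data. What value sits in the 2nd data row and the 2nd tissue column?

With rows in first-appearance order of gene, row 2 is gene=TF8. tissue columns in first-appearance order: liver, kidney, brain, skin, heart; column 2 is kidney.
Long rows with gene=TF8, tissue=kidney: 5.8 + 78 + 85.7 = 169.5.

169.5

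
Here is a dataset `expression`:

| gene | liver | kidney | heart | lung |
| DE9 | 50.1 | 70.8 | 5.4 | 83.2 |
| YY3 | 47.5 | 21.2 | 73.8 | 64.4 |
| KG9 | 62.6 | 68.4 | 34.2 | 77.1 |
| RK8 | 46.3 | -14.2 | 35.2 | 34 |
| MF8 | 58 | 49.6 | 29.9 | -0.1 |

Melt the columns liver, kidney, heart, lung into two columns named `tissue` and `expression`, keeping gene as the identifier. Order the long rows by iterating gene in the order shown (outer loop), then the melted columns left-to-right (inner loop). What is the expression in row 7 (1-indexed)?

73.8

20 rows total (5 × 4). Row 7: index ⌊(7-1)/4⌋ = 1 into gene → YY3; (7-1) mod 4 = 2 into the melted columns → heart.
So row 7 is (YY3, heart, 73.8); expression = 73.8.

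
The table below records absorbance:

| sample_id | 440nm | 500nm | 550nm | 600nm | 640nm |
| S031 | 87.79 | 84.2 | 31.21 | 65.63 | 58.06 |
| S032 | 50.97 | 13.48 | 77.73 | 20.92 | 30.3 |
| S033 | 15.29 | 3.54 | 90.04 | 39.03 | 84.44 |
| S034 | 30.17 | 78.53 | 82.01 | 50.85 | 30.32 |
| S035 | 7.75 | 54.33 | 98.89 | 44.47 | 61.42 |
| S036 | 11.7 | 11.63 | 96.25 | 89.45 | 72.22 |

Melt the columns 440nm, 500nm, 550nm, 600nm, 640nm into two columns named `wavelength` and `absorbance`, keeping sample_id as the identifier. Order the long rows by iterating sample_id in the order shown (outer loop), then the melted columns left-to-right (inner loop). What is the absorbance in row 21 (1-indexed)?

30 rows total (6 × 5). Row 21: index ⌊(21-1)/5⌋ = 4 into sample_id → S035; (21-1) mod 5 = 0 into the melted columns → 440nm.
So row 21 is (S035, 440nm, 7.75); absorbance = 7.75.

7.75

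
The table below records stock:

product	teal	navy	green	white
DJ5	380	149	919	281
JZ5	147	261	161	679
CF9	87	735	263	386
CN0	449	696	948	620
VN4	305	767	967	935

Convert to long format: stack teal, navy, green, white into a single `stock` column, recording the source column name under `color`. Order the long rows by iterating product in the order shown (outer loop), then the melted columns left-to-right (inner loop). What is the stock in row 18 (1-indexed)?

20 rows total (5 × 4). Row 18: index ⌊(18-1)/4⌋ = 4 into product → VN4; (18-1) mod 4 = 1 into the melted columns → navy.
So row 18 is (VN4, navy, 767); stock = 767.

767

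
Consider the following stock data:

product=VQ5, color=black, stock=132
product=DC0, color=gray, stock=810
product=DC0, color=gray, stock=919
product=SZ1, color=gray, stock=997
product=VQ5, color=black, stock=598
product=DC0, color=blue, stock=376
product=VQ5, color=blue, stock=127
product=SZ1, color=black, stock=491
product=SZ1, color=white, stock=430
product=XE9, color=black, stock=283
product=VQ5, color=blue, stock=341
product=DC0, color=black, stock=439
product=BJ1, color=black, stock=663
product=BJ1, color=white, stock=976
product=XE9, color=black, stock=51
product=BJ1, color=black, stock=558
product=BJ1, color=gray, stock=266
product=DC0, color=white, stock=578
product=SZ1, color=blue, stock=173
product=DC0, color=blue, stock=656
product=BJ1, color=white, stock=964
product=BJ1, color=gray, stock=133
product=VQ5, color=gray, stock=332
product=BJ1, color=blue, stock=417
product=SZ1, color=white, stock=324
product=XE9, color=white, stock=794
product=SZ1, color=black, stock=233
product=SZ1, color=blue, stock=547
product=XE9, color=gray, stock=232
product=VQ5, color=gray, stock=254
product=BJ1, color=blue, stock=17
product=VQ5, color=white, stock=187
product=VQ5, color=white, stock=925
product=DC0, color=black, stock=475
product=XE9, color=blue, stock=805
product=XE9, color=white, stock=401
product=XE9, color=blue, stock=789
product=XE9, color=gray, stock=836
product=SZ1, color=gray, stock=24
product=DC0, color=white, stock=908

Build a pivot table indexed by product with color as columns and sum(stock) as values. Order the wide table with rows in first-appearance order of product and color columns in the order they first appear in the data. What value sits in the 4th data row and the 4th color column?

With rows in first-appearance order of product, row 4 is product=XE9. color columns in first-appearance order: black, gray, blue, white; column 4 is white.
Long rows with product=XE9, color=white: 794 + 401 = 1195.

1195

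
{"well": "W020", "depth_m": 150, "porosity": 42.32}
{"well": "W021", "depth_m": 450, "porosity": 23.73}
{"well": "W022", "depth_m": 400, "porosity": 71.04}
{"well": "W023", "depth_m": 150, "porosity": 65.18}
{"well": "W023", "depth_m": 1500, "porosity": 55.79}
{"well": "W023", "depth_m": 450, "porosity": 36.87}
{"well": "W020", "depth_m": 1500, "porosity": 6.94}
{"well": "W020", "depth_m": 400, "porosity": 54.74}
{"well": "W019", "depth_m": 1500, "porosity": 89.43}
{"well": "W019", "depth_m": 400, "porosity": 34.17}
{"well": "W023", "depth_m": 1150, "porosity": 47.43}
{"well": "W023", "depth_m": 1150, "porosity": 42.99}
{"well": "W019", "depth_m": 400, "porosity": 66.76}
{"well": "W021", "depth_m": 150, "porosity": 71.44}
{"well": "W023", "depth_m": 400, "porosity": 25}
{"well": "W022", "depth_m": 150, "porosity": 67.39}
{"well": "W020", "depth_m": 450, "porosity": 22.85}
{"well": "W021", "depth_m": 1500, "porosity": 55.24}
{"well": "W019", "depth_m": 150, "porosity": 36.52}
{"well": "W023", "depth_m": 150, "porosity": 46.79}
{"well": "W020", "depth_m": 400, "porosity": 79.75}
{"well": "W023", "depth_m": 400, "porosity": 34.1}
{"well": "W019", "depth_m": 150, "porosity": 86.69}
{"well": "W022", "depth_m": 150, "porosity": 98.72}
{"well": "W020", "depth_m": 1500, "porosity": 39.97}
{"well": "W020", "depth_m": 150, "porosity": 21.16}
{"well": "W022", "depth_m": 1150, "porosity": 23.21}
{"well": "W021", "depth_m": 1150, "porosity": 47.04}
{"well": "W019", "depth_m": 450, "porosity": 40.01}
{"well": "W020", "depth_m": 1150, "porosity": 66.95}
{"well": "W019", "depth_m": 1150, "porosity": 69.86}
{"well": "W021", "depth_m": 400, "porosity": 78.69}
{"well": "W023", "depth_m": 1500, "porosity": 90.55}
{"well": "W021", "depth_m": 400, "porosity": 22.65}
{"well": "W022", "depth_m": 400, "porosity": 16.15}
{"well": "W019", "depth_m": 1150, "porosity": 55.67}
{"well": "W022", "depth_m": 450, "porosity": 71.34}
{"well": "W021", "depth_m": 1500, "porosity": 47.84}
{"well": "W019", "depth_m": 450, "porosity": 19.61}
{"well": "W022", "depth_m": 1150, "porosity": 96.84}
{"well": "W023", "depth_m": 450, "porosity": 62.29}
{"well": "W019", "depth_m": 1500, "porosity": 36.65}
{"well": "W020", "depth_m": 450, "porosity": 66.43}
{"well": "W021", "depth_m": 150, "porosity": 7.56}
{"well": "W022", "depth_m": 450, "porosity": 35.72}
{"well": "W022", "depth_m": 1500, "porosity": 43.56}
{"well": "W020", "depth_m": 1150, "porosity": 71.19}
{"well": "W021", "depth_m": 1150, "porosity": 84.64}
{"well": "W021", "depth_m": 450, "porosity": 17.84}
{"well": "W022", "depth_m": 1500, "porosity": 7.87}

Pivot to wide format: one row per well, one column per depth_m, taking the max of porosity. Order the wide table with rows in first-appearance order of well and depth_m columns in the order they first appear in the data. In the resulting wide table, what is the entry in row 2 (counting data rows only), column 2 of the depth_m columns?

With rows in first-appearance order of well, row 2 is well=W021. depth_m columns in first-appearance order: 150, 450, 400, 1500, 1150; column 2 is 450.
Long rows with well=W021, depth_m=450: max(23.73, 17.84) = 23.73.

23.73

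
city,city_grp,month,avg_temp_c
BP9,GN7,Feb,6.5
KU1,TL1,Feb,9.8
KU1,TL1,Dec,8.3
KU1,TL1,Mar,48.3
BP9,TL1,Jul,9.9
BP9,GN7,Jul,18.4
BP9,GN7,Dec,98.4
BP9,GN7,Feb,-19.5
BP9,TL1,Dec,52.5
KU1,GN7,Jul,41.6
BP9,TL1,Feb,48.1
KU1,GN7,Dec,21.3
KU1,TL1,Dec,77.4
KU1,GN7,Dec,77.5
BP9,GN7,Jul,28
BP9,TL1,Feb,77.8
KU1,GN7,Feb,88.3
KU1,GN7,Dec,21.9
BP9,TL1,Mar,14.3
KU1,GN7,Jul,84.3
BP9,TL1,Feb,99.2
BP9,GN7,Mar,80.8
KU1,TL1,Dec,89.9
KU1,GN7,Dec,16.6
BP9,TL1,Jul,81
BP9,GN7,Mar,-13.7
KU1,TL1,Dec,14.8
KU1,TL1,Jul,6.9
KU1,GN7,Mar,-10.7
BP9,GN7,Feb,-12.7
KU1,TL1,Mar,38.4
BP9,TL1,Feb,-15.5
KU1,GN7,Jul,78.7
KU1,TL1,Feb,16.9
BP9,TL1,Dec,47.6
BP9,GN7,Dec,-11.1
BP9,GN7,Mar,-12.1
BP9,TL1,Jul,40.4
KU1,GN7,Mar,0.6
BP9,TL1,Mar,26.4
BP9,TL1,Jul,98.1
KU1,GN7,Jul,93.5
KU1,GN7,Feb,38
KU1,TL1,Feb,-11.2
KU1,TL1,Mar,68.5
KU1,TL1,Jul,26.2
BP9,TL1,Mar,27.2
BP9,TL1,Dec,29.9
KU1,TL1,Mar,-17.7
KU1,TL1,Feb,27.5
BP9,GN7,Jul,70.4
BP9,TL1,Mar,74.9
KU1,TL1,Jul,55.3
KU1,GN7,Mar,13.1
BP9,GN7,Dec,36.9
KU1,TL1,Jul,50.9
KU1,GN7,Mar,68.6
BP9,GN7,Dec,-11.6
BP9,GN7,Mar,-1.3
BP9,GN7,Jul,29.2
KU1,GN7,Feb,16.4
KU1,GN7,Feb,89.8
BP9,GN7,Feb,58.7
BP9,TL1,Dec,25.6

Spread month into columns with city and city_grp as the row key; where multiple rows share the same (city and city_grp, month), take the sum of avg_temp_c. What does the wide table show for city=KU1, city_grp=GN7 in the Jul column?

Rows with city=KU1, city_grp=GN7 and month=Jul: avg_temp_c values are 41.6, 84.3, 78.7, 93.5.
41.6 + 84.3 + 78.7 + 93.5 = 298.1.

298.1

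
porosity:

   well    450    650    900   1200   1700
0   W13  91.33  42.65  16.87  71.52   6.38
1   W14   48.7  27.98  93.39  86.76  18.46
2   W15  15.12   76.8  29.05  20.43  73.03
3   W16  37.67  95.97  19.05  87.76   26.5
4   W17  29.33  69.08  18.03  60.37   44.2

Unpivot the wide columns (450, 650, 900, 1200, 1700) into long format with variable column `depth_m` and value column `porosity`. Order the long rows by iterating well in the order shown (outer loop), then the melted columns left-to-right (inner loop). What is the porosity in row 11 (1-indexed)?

25 rows total (5 × 5). Row 11: index ⌊(11-1)/5⌋ = 2 into well → W15; (11-1) mod 5 = 0 into the melted columns → 450.
So row 11 is (W15, 450, 15.12); porosity = 15.12.

15.12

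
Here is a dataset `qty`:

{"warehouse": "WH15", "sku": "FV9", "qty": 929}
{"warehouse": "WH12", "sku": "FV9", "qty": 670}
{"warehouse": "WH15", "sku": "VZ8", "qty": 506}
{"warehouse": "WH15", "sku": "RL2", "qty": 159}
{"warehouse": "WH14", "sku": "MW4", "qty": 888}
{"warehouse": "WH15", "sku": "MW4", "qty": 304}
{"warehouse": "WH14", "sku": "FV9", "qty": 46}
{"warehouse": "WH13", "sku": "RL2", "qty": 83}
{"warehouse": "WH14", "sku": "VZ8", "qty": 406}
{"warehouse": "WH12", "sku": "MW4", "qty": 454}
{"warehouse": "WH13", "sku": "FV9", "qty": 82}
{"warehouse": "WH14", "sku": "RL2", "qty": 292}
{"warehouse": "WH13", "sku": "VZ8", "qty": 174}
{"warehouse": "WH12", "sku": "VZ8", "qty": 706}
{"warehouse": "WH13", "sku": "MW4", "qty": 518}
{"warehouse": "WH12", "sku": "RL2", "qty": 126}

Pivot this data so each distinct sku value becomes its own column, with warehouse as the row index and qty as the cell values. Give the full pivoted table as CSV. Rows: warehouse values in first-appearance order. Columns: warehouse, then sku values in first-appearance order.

Columns: warehouse plus the 4 distinct sku values (FV9, VZ8, RL2, MW4).
For example, row WH15 column FV9 takes qty=929 from the long row (WH15, FV9).

warehouse,FV9,VZ8,RL2,MW4
WH15,929,506,159,304
WH12,670,706,126,454
WH14,46,406,292,888
WH13,82,174,83,518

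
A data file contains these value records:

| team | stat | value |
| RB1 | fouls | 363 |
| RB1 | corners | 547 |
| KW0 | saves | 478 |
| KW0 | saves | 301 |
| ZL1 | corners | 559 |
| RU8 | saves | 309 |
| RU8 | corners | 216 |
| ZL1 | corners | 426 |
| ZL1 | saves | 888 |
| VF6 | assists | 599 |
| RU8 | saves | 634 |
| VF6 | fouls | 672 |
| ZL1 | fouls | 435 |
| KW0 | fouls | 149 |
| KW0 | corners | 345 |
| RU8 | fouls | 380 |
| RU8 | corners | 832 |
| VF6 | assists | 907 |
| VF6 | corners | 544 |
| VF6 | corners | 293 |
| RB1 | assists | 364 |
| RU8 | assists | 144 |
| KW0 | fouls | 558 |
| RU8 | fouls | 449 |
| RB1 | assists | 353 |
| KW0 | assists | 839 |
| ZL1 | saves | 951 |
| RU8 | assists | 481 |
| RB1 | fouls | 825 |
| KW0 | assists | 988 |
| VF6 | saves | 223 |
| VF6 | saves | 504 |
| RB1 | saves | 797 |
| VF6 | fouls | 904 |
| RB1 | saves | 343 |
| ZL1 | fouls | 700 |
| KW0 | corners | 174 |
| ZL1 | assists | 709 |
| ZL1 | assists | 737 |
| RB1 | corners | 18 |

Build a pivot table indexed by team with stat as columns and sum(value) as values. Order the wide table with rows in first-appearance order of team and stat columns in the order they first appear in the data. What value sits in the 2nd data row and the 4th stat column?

1827

With rows in first-appearance order of team, row 2 is team=KW0. stat columns in first-appearance order: fouls, corners, saves, assists; column 4 is assists.
Long rows with team=KW0, stat=assists: 839 + 988 = 1827.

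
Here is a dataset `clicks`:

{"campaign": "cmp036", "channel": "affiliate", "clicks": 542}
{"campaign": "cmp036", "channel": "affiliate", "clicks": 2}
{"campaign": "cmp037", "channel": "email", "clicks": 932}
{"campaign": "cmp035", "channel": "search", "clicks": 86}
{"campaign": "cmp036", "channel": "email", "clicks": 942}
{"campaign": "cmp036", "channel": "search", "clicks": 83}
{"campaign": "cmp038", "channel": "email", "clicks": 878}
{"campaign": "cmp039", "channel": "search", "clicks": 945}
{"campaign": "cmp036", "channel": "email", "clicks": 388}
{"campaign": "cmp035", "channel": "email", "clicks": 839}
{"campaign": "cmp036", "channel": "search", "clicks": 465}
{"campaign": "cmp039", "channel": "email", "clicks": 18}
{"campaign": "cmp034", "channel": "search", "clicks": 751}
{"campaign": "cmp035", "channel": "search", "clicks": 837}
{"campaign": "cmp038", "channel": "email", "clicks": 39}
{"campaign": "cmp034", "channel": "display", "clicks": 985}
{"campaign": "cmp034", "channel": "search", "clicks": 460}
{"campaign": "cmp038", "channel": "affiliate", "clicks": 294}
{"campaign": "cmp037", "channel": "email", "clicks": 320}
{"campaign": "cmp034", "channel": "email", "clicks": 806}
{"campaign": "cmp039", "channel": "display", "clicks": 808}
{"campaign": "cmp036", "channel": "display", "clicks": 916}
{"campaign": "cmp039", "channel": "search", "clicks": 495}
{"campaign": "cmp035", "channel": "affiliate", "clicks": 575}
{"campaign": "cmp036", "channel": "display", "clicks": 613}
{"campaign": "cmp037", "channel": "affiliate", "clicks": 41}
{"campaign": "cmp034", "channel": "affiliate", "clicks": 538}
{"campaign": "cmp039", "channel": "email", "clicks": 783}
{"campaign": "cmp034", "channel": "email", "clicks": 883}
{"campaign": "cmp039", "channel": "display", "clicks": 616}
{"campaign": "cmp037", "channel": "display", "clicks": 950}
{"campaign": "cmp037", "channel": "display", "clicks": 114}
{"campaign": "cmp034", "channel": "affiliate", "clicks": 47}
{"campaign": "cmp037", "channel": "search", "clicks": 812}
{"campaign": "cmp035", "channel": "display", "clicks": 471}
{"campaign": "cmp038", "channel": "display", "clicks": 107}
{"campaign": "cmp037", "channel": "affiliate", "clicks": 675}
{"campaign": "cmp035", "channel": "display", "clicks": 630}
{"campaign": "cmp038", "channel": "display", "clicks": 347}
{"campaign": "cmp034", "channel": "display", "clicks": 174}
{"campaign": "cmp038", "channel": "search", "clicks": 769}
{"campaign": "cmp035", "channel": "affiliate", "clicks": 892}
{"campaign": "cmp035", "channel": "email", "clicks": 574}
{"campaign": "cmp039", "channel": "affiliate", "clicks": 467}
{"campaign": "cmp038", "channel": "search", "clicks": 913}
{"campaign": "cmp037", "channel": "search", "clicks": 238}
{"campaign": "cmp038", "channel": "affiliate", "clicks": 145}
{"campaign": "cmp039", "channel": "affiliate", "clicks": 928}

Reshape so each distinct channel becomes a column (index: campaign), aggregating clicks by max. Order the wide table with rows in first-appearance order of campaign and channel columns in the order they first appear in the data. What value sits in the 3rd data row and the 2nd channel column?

With rows in first-appearance order of campaign, row 3 is campaign=cmp035. channel columns in first-appearance order: affiliate, email, search, display; column 2 is email.
Long rows with campaign=cmp035, channel=email: max(839, 574) = 839.

839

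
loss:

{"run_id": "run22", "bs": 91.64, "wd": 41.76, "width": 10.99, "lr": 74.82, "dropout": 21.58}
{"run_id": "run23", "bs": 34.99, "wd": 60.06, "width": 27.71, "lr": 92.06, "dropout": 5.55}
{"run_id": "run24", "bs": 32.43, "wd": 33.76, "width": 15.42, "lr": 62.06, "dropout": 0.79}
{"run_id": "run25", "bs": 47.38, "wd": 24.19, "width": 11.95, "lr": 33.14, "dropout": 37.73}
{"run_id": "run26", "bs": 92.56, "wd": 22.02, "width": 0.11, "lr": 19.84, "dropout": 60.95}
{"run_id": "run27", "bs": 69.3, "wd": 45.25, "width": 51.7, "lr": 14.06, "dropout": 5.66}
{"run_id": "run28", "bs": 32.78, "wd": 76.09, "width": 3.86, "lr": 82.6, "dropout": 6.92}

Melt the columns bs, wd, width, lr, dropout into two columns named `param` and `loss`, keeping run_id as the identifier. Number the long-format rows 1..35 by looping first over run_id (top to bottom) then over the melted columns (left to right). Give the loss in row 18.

11.95

35 rows total (7 × 5). Row 18: index ⌊(18-1)/5⌋ = 3 into run_id → run25; (18-1) mod 5 = 2 into the melted columns → width.
So row 18 is (run25, width, 11.95); loss = 11.95.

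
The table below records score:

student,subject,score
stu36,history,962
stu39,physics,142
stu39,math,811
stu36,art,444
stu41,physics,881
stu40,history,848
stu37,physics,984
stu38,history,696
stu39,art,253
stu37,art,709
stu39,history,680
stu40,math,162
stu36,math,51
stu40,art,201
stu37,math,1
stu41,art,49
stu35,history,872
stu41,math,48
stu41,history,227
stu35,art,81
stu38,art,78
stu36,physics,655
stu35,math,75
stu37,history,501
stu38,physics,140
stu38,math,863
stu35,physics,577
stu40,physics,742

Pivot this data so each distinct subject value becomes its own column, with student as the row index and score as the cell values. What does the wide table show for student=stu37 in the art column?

Wide layout: rows indexed by student, columns are the 4 distinct subject values (history, physics, math, art).
Cell (student=stu37, subject=art) draws from the long row where student=stu37 and subject=art, which has score=709.

709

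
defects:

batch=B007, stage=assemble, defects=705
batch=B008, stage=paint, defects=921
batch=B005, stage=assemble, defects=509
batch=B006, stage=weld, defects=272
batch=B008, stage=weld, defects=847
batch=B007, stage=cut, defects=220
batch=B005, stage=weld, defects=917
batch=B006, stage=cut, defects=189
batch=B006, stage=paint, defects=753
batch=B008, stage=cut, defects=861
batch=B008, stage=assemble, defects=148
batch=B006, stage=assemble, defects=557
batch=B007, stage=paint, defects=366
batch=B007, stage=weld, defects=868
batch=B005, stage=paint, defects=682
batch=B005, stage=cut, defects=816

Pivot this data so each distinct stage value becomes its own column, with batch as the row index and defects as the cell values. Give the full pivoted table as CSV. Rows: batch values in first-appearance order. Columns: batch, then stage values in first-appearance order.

Columns: batch plus the 4 distinct stage values (assemble, paint, weld, cut).
For example, row B007 column assemble takes defects=705 from the long row (B007, assemble).

batch,assemble,paint,weld,cut
B007,705,366,868,220
B008,148,921,847,861
B005,509,682,917,816
B006,557,753,272,189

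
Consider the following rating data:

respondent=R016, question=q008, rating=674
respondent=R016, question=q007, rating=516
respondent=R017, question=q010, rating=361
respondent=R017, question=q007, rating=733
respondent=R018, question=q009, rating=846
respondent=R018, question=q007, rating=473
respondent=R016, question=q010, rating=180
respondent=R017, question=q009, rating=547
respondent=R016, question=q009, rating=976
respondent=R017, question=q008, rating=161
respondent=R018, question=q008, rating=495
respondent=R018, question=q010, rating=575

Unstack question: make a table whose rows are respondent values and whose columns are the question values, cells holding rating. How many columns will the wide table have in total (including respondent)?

1 column for respondent plus 4 distinct question values → 5 columns.

5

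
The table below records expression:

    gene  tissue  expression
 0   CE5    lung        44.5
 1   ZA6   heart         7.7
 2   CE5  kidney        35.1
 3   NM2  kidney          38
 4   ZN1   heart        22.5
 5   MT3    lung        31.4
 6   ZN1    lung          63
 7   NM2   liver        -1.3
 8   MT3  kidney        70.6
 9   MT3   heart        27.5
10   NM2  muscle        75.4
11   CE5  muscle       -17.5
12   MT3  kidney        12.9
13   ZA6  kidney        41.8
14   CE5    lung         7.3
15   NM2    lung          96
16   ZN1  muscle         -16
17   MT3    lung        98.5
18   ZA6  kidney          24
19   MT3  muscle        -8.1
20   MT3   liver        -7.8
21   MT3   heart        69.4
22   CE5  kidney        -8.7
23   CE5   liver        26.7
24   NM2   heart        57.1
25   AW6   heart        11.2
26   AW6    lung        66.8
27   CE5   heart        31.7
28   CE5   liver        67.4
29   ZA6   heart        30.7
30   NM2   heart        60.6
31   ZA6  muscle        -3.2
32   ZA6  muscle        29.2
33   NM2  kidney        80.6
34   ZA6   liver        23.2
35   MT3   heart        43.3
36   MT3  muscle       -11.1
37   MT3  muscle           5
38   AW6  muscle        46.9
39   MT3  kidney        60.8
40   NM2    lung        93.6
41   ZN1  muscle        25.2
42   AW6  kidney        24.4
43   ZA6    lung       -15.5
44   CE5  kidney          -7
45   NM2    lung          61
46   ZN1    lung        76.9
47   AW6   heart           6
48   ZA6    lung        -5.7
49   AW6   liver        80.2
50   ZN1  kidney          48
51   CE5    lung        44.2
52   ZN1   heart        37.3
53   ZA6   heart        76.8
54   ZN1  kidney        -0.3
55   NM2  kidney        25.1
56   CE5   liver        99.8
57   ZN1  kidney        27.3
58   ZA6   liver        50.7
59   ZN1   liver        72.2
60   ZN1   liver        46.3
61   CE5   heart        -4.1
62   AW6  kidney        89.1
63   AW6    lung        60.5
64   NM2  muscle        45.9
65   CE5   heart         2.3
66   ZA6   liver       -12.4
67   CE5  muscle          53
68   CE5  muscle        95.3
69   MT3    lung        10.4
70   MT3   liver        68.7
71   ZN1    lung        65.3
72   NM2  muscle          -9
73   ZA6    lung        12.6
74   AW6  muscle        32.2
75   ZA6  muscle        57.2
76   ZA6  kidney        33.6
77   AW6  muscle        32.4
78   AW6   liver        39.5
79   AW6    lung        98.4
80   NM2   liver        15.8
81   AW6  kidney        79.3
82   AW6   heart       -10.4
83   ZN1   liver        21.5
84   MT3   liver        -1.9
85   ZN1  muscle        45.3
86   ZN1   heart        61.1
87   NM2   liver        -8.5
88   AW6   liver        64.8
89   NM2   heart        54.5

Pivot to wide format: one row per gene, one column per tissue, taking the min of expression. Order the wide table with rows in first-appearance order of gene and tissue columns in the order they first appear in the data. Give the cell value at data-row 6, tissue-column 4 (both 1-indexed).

With rows in first-appearance order of gene, row 6 is gene=AW6. tissue columns in first-appearance order: lung, heart, kidney, liver, muscle; column 4 is liver.
Long rows with gene=AW6, tissue=liver: min(80.2, 39.5, 64.8) = 39.5.

39.5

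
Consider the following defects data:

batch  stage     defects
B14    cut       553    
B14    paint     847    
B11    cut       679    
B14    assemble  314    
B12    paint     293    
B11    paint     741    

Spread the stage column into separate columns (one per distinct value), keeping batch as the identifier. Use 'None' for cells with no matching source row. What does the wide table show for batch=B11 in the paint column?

741

The long row with batch=B11, stage=paint has defects=741.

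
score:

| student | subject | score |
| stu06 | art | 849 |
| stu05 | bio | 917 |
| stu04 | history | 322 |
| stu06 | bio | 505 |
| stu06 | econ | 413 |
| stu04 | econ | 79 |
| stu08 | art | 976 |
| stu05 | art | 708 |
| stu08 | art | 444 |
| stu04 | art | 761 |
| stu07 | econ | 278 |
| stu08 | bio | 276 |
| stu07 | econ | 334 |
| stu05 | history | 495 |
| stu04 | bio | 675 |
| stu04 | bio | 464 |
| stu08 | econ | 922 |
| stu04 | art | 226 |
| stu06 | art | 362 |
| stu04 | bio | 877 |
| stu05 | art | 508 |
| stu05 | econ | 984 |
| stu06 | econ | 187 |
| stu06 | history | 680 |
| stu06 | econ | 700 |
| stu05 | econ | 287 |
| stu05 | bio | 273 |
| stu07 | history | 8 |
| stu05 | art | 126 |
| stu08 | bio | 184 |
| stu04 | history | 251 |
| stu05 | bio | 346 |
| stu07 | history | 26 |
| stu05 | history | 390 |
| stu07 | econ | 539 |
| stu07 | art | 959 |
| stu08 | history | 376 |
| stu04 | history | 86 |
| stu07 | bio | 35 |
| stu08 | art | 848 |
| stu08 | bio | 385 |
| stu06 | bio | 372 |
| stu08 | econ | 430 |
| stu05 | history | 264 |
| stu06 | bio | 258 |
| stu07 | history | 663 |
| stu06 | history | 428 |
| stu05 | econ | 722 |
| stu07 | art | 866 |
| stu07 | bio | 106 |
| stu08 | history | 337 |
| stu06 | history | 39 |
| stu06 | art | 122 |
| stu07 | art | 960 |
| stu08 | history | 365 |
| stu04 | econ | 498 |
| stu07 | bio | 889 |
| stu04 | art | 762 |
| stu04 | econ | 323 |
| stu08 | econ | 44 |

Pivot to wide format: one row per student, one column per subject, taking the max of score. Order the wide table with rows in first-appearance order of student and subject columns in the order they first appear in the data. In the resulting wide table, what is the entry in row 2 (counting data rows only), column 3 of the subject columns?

495

With rows in first-appearance order of student, row 2 is student=stu05. subject columns in first-appearance order: art, bio, history, econ; column 3 is history.
Long rows with student=stu05, subject=history: max(495, 390, 264) = 495.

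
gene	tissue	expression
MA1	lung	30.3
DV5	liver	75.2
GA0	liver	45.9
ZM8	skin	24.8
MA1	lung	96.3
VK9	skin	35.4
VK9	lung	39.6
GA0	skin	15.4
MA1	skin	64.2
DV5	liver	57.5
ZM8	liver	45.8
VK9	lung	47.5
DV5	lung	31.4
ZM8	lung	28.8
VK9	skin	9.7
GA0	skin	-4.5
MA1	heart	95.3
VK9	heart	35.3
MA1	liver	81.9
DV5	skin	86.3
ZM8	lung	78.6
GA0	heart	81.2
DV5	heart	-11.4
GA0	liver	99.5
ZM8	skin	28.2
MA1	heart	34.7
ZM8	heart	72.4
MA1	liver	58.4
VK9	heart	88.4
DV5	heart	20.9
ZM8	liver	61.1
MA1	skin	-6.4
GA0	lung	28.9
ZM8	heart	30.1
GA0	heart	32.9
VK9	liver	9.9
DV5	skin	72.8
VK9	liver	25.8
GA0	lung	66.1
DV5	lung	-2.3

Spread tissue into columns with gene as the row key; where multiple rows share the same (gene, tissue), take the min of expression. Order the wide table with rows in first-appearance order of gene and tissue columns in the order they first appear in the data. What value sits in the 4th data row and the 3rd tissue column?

24.8

With rows in first-appearance order of gene, row 4 is gene=ZM8. tissue columns in first-appearance order: lung, liver, skin, heart; column 3 is skin.
Long rows with gene=ZM8, tissue=skin: min(24.8, 28.2) = 24.8.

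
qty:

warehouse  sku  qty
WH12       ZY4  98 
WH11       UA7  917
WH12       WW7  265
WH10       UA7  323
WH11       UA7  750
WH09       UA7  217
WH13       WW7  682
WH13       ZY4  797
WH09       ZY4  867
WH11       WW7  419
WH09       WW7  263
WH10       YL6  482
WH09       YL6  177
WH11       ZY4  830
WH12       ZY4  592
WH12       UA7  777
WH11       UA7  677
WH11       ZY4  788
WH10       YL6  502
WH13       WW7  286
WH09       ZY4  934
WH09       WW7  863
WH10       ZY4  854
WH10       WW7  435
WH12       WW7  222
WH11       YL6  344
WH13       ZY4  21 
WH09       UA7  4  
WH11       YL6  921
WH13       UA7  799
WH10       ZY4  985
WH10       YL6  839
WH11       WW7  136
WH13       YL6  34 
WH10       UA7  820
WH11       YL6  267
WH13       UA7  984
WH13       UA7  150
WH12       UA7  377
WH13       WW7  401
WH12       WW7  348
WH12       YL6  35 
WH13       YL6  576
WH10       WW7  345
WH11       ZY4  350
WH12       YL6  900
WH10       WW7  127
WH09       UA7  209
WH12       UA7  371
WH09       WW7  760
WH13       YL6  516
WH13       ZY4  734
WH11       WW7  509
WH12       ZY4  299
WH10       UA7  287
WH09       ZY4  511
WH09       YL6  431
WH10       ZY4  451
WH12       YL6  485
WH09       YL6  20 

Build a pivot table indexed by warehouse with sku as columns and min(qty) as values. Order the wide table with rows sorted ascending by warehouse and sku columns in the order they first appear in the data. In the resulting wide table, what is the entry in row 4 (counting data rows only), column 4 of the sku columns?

35

With rows sorted ascending by warehouse, row 4 is warehouse=WH12. sku columns in first-appearance order: ZY4, UA7, WW7, YL6; column 4 is YL6.
Long rows with warehouse=WH12, sku=YL6: min(35, 900, 485) = 35.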